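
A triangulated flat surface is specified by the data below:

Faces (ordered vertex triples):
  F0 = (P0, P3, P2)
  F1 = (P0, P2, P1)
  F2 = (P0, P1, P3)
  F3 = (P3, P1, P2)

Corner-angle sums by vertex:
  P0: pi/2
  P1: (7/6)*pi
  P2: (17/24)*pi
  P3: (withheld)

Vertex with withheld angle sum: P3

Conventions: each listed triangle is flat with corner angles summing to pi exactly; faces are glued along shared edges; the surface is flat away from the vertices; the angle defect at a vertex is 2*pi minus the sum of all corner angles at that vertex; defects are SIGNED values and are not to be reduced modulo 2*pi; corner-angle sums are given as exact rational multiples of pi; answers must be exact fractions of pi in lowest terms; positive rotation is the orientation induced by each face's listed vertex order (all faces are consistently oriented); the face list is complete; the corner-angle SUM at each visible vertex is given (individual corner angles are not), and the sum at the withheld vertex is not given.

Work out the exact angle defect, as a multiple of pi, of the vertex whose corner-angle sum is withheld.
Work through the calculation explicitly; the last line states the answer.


V = 4, E = 6, F = 4; chi = V - E + F = 2
Gauss-Bonnet: total defect = 2*pi*chi = 4*pi; visible defects sum to (29/8)*pi

Answer: defect(P3) = (3/8)*pi


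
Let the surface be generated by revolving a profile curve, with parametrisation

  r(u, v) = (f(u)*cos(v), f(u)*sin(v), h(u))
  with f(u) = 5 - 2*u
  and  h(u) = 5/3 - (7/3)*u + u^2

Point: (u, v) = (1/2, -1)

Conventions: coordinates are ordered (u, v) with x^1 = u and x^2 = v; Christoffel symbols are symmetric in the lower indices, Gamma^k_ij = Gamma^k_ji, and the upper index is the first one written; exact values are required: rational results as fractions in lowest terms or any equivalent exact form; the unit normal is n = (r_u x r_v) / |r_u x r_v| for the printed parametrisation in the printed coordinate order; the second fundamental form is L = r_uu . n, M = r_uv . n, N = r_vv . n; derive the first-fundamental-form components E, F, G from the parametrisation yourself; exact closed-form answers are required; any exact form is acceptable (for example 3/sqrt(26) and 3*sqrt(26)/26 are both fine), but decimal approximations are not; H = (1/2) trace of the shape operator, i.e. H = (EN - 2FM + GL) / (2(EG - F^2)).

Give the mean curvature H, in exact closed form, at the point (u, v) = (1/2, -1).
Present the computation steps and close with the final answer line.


f = 4, f' = -2, f'' = 0, h' = -4/3, h'' = 2
E = 52/9, F = 0, G = 16; answer radicand W^2 = 52/9
unnormalised second-form numerators: l = -4, m = 0, n = -16/3; L = l/sqrt(52/9), and similarly M = m/sqrt(W^2), N = n/sqrt(W^2)
H = (E*n - 2*F*m + G*l) / (2*(EG - F^2)*sqrt(W^2)); E*n - 2*F*m + G*l = -2560/27, EG - F^2 = 832/9, so H = (-20/39)/sqrt(52/9)

Answer: H = -10*sqrt(13)/169


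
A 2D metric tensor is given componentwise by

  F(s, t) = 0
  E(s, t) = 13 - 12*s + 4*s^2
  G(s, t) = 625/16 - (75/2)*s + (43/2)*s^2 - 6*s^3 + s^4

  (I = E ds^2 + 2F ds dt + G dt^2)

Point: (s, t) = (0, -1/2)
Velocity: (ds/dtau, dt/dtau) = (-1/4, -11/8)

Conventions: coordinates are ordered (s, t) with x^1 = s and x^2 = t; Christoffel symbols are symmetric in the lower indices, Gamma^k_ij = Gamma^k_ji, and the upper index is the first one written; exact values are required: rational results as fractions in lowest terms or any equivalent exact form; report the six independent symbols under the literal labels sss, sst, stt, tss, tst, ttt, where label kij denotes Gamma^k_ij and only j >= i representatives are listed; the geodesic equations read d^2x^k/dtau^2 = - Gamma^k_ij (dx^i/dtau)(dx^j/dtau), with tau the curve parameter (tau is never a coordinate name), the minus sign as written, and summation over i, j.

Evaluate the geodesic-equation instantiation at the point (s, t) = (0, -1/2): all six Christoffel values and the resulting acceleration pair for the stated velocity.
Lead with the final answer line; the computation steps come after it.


Answer: Gamma_sss = -6/13, Gamma_sst = 0, Gamma_stt = 75/52, Gamma_tss = 0, Gamma_tst = -12/25, Gamma_ttt = 0; accelerations (d^2s/dtau^2, d^2t/dtau^2) = (-8979/3328, 33/100)

E = 13, F = 0, G = 625/16 at the point
E_s = -12, E_t = 0, F_s = 0, F_t = 0, G_s = -75/2, G_t = 0
EG - F^2 = 8125/16;  g^inv = (16/8125) * [[625/16, 0], [0, 13]]
first-kind symbols [ij,l] = (1/2)(d_i g_jl + d_j g_il - d_l g_ij): [ss,s] = E_s/2 = -6, [ss,t] = F_s - E_t/2 = 0, [st,s] = E_t/2 = 0, [st,t] = G_s/2 = -75/4, [tt,s] = F_t - G_s/2 = 75/4, [tt,t] = G_t/2 = 0
Gamma^s_ij = (G*[ij,s] - F*[ij,t])/(EG - F^2), Gamma^t_ij = (E*[ij,t] - F*[ij,s])/(EG - F^2)
Gamma_sss = -6/13, Gamma_sst = 0, Gamma_stt = 75/52, Gamma_tss = 0, Gamma_tst = -12/25, Gamma_ttt = 0
d^2s/dtau^2 = -(Gamma_sss*(-1/4)^2 + 2*Gamma_sst*(-1/4)*(-11/8) + Gamma_stt*(-11/8)^2) = -8979/3328
d^2t/dtau^2 = -(Gamma_tss*(-1/4)^2 + 2*Gamma_tst*(-1/4)*(-11/8) + Gamma_ttt*(-11/8)^2) = 33/100


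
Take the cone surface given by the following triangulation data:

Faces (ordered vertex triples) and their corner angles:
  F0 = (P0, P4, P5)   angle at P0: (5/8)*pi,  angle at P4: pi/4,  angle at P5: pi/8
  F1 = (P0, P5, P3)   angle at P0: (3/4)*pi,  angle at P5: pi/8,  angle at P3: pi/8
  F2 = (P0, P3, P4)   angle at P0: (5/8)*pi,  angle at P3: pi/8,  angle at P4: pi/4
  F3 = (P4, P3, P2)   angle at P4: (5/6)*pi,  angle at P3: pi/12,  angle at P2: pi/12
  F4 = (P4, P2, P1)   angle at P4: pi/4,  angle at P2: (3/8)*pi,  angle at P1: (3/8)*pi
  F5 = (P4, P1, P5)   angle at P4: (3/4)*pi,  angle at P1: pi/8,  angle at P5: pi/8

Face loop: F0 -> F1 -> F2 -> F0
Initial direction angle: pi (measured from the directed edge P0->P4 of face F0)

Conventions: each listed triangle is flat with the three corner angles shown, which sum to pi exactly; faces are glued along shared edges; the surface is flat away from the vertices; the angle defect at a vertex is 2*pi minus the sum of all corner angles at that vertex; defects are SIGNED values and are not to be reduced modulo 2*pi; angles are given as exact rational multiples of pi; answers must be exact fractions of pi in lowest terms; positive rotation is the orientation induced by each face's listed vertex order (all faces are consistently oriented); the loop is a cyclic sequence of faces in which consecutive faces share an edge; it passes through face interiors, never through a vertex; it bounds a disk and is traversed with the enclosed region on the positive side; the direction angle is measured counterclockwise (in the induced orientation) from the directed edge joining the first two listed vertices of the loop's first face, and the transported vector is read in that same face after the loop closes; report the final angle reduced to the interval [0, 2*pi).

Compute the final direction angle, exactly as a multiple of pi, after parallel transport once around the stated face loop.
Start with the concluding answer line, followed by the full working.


Answer: final direction angle = pi

enclosed vertex P0: corner angles sum to 2*pi, defect = 2*pi - 2*pi = 0
the rotation equals the total enclosed defect, so the final angle is initial + defects (mod 2*pi)
final angle = pi + 0 = pi (mod 2*pi)


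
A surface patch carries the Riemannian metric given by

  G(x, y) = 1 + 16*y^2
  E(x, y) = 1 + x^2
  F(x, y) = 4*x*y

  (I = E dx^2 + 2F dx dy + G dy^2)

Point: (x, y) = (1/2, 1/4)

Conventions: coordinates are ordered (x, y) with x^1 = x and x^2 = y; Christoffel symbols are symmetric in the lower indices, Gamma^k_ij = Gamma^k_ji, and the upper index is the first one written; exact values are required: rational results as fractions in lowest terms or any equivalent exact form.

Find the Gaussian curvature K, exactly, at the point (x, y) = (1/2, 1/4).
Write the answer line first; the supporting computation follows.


Answer: K = 64/81

E = 5/4, F = 1/2, G = 2, EG - F^2 = 9/4 at the point
E_x = 1, E_y = 0, F_x = 1, F_y = 2, G_x = 0, G_y = 8
E_yy = 0, F_xy = 4, G_xx = 0
Using the Brioschi determinant formula for K from the metric derivatives:
M1 = [[-E_yy/2 + F_xy - G_xx/2, E_x/2, F_x - E_y/2], [F_y - G_x/2, E, F], [G_y/2, F, G]] = [[4, 1/2, 1], [2, 5/4, 1/2], [4, 1/2, 2]]; det M1 = 4
M2 = [[0, E_y/2, G_x/2], [E_y/2, E, F], [G_x/2, F, G]] = [[0, 0, 0], [0, 5/4, 1/2], [0, 1/2, 2]]; det M2 = 0
det M1 - det M2 = 4; K = 4 / (9/4)^2 = 64/81


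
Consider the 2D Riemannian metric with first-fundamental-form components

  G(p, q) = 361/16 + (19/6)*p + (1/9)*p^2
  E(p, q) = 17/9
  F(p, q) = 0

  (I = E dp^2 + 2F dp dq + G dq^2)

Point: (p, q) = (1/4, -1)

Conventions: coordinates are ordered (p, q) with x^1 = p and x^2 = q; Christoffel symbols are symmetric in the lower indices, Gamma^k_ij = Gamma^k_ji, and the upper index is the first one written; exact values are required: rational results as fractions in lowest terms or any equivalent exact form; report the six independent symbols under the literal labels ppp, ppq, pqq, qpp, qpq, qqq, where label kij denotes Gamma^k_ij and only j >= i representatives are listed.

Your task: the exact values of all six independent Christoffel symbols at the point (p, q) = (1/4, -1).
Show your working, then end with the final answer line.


E = 17/9, F = 0, G = 841/36 at the point
E_p = 0, E_q = 0, F_p = 0, F_q = 0, G_p = 29/9, G_q = 0
EG - F^2 = 14297/324;  g^inv = (324/14297) * [[841/36, 0], [0, 17/9]]
first-kind symbols [ij,l] = (1/2)(d_i g_jl + d_j g_il - d_l g_ij): [pp,p] = E_p/2 = 0, [pp,q] = F_p - E_q/2 = 0, [pq,p] = E_q/2 = 0, [pq,q] = G_p/2 = 29/18, [qq,p] = F_q - G_p/2 = -29/18, [qq,q] = G_q/2 = 0
Gamma^p_ij = (G*[ij,p] - F*[ij,q])/(EG - F^2), Gamma^q_ij = (E*[ij,q] - F*[ij,p])/(EG - F^2)

Answer: Gamma_ppp = 0, Gamma_ppq = 0, Gamma_pqq = -29/34, Gamma_qpp = 0, Gamma_qpq = 2/29, Gamma_qqq = 0


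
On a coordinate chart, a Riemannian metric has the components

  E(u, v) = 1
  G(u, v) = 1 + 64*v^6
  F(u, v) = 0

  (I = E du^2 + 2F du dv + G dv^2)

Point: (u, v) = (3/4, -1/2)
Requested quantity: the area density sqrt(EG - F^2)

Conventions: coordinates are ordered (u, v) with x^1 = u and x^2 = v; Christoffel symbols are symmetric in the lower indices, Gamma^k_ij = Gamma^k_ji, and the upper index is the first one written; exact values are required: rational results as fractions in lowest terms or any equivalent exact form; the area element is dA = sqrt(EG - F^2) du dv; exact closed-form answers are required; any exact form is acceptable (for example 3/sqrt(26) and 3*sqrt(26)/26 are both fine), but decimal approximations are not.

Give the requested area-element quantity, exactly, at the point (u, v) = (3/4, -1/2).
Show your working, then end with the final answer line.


E = 1, F = 0, G = 2; EG - F^2 = 2

Answer: sqrt(EG - F^2) = sqrt(2)


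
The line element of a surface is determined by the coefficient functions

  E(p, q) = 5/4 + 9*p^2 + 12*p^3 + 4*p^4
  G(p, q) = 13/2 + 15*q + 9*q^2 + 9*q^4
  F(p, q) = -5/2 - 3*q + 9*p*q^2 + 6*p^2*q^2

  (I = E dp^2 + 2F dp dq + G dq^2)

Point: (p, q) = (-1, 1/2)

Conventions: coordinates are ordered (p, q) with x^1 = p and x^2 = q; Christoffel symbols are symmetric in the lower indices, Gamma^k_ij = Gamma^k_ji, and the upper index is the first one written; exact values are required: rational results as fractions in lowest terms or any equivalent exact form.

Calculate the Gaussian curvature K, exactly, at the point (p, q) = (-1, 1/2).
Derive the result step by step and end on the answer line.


E = 9/4, F = -19/4, G = 269/16, EG - F^2 = 977/64 at the point
E_p = 2, E_q = 0, F_p = -3/4, F_q = -6, G_p = 0, G_q = 57/2
E_qq = 0, F_pq = -3, G_pp = 0
Compute both Brioschi determinants and normalise by (EG - F^2)^2.
M1 = [[-E_qq/2 + F_pq - G_pp/2, E_p/2, F_p - E_q/2], [F_q - G_p/2, E, F], [G_q/2, F, G]] = [[-3, 1, -3/4], [-6, 9/4, -19/4], [57/4, -19/4, 269/16]]; det M1 = -159/16
M2 = [[0, E_q/2, G_p/2], [E_q/2, E, F], [G_p/2, F, G]] = [[0, 0, 0], [0, 9/4, -19/4], [0, -19/4, 269/16]]; det M2 = 0
det M1 - det M2 = -159/16; K = -159/16 / (977/64)^2 = -40704/954529

Answer: K = -40704/954529


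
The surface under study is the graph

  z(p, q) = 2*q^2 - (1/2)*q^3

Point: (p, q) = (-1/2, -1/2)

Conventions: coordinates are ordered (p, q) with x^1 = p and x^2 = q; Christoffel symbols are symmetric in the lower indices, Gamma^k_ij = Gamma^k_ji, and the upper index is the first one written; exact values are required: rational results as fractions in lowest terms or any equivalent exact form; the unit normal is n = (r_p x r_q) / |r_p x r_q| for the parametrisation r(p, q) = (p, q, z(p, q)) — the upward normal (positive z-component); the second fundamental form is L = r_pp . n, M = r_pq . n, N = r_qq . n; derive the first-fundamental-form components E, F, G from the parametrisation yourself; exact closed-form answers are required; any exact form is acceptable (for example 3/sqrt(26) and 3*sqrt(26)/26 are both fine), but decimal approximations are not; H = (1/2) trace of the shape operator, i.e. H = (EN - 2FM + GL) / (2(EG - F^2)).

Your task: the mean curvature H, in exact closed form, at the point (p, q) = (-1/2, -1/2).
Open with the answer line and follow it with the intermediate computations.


Answer: H = 1408*sqrt(17)/36125

z_p = 0, z_q = -19/8, z_pp = 0, z_pq = 0, z_qq = 11/2
E = 1, F = 0, G = 425/64; answer radicand W^2 = 425/64
unnormalised second-form numerators: l = 0, m = 0, n = 11/2; L = l/sqrt(425/64), and similarly M = m/sqrt(W^2), N = n/sqrt(W^2)
H = (E*n - 2*F*m + G*l) / (2*(EG - F^2)*sqrt(W^2)); E*n - 2*F*m + G*l = 11/2, EG - F^2 = 425/64, so H = (176/425)/sqrt(425/64)


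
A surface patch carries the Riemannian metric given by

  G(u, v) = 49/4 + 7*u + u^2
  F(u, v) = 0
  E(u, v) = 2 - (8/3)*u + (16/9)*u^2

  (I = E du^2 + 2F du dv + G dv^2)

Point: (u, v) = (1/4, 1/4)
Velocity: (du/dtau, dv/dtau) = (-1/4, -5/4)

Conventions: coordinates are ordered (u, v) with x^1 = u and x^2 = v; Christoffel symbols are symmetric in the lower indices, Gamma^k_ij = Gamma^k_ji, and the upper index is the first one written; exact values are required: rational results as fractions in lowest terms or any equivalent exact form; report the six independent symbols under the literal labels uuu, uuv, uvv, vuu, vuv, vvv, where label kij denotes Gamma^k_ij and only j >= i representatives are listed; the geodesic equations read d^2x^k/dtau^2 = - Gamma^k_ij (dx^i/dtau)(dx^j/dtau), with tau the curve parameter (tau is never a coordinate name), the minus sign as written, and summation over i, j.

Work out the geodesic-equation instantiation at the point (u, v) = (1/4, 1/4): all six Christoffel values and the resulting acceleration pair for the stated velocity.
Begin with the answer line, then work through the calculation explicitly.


Answer: Gamma_uuu = -8/13, Gamma_uuv = 0, Gamma_uvv = -135/52, Gamma_vuu = 0, Gamma_vuv = 4/15, Gamma_vvv = 0; accelerations (d^2u/dtau^2, d^2v/dtau^2) = (3407/832, -1/6)

E = 13/9, F = 0, G = 225/16 at the point
E_u = -16/9, E_v = 0, F_u = 0, F_v = 0, G_u = 15/2, G_v = 0
EG - F^2 = 325/16;  g^inv = (16/325) * [[225/16, 0], [0, 13/9]]
first-kind symbols [ij,l] = (1/2)(d_i g_jl + d_j g_il - d_l g_ij): [uu,u] = E_u/2 = -8/9, [uu,v] = F_u - E_v/2 = 0, [uv,u] = E_v/2 = 0, [uv,v] = G_u/2 = 15/4, [vv,u] = F_v - G_u/2 = -15/4, [vv,v] = G_v/2 = 0
Gamma^u_ij = (G*[ij,u] - F*[ij,v])/(EG - F^2), Gamma^v_ij = (E*[ij,v] - F*[ij,u])/(EG - F^2)
Gamma_uuu = -8/13, Gamma_uuv = 0, Gamma_uvv = -135/52, Gamma_vuu = 0, Gamma_vuv = 4/15, Gamma_vvv = 0
d^2u/dtau^2 = -(Gamma_uuu*(-1/4)^2 + 2*Gamma_uuv*(-1/4)*(-5/4) + Gamma_uvv*(-5/4)^2) = 3407/832
d^2v/dtau^2 = -(Gamma_vuu*(-1/4)^2 + 2*Gamma_vuv*(-1/4)*(-5/4) + Gamma_vvv*(-5/4)^2) = -1/6


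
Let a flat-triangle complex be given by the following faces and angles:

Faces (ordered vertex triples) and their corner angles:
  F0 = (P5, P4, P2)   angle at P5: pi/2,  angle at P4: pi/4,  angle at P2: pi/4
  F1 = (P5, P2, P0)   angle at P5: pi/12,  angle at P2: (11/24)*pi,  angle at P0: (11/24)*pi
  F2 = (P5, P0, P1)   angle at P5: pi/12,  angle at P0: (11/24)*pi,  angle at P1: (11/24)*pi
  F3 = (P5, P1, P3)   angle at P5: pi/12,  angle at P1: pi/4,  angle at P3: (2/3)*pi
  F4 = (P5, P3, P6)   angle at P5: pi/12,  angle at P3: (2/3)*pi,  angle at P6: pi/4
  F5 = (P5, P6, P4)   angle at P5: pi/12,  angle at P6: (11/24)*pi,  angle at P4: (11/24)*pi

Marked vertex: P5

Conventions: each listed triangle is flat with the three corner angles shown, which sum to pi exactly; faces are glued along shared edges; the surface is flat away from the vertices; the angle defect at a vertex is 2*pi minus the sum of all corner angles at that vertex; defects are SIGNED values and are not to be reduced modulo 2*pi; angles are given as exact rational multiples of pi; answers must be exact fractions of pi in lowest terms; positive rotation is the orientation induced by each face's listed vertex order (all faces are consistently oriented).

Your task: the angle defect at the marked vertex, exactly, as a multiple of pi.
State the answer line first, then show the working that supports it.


Answer: defect(P5) = (13/12)*pi

Sum of corner angles at P5: (11/12)*pi
defect = 2*pi - (11/12)*pi


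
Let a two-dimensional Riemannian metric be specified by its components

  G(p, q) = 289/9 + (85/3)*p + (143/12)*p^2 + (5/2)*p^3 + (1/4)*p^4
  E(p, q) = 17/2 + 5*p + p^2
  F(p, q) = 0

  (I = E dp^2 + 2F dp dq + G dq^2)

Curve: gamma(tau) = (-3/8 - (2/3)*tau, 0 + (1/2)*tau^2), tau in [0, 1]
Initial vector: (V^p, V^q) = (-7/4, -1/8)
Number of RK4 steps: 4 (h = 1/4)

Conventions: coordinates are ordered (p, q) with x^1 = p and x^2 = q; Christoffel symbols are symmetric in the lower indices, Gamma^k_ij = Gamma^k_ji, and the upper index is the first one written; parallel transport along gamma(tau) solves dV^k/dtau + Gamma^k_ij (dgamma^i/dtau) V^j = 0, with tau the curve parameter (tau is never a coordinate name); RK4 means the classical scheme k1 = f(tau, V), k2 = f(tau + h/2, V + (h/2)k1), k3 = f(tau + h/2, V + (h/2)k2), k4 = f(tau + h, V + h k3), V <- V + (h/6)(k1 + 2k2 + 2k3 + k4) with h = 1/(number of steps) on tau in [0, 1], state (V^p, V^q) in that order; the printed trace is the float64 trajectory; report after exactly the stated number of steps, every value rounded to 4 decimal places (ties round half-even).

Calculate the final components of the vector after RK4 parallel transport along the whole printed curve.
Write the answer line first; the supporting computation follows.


Answer: V^p = -2.1313, V^q = 0.3037

gamma'(tau) = (-2/3, tau); f(tau, V)^k = -Gamma^k_ij(gamma(tau)) gamma'^i(tau) V^j; h = 1/4; intermediate values shown to 6 dp
curve data and Christoffel symbols at the stage parameters:
  tau = 0.000000: gamma = (-0.375000, 0.000000), gamma' = (-0.666667, 0.000000); Gamma_ppp = 0.314088, Gamma_ppq = 0.000000, Gamma_pqq = -1.507458, Gamma_qpp = 0.000000, Gamma_qpq = 0.442756, Gamma_qqq = 0.000000
  tau = 0.125000: gamma = (-0.458333, 0.007812), gamma' = (-0.666667, 0.125000); Gamma_ppp = 0.318096, Gamma_ppq = 0.000000, Gamma_pqq = -1.471469, Gamma_qpp = 0.000000, Gamma_qpq = 0.441359, Gamma_qqq = 0.000000
  tau = 0.250000: gamma = (-0.541667, 0.031250), gamma' = (-0.666667, 0.250000); Gamma_ppp = 0.321826, Gamma_ppq = 0.000000, Gamma_pqq = -1.435087, Gamma_qpp = 0.000000, Gamma_qpq = 0.439167, Gamma_qqq = 0.000000
  tau = 0.375000: gamma = (-0.625000, 0.070312), gamma' = (-0.666667, 0.375000); Gamma_ppp = 0.325203, Gamma_ppq = 0.000000, Gamma_pqq = -1.398205, Gamma_qpp = 0.000000, Gamma_qpq = 0.436099, Gamma_qqq = 0.000000
  tau = 0.500000: gamma = (-0.708333, 0.125000), gamma' = (-0.666667, 0.500000); Gamma_ppp = 0.328140, Gamma_ppq = 0.000000, Gamma_pqq = -1.360698, Gamma_qpp = 0.000000, Gamma_qpq = 0.432070, Gamma_qqq = 0.000000
  tau = 0.625000: gamma = (-0.791667, 0.195312), gamma' = (-0.666667, 0.625000); Gamma_ppp = 0.330534, Gamma_ppq = 0.000000, Gamma_pqq = -1.322423, Gamma_qpp = 0.000000, Gamma_qpq = 0.426991, Gamma_qqq = 0.000000
  tau = 0.750000: gamma = (-0.875000, 0.281250), gamma' = (-0.666667, 0.750000); Gamma_ppp = 0.332268, Gamma_ppq = 0.000000, Gamma_pqq = -1.283214, Gamma_qpp = 0.000000, Gamma_qpq = 0.420769, Gamma_qqq = 0.000000
  tau = 0.875000: gamma = (-0.958333, 0.382812), gamma' = (-0.666667, 0.875000); Gamma_ppp = 0.333208, Gamma_ppq = 0.000000, Gamma_pqq = -1.242878, Gamma_qpp = 0.000000, Gamma_qpq = 0.413312, Gamma_qqq = 0.000000
  tau = 1.000000: gamma = (-1.041667, 0.500000), gamma' = (-0.666667, 1.000000); Gamma_ppp = 0.333201, Gamma_ppq = 0.000000, Gamma_pqq = -1.201202, Gamma_qpp = 0.000000, Gamma_qpq = 0.404527, Gamma_qqq = 0.000000
step 0: V^p = -1.7500, V^q = -0.1250
step 1: k1 = (-0.366436, -0.036896), k2 = (-0.404665, 0.060937), k3 = (-0.403429, 0.064799), k4 = (-0.436137, 0.171354); V <- V + (h/6)(k1 + 2k2 + 2k3 + k4): V^p = -1.8508, V^q = -0.1089
step 2: k1 = (-0.436164, 0.171311), k2 = (-0.458955, 0.286147), k3 = (-0.452046, 0.290786), k4 = (-0.454244, 0.413815); V <- V + (h/6)(k1 + 2k2 + 2k3 + k4): V^p = -1.9638, V^q = -0.0365
step 3: k1 = (-0.454407, 0.413747), k2 = (-0.432641, 0.543579), k3 = (-0.418628, 0.547472), k4 = (-0.361556, 0.680921); V <- V + (h/6)(k1 + 2k2 + 2k3 + k4): V^p = -2.0687, V^q = 0.1001
step 4: k1 = (-0.361941, 0.680916), k2 = (-0.268205, 0.815542), k3 = (-0.247301, 0.815941), k4 = (-0.108038, 0.943869); V <- V + (h/6)(k1 + 2k2 + 2k3 + k4): V^p = -2.1313, V^q = 0.3037


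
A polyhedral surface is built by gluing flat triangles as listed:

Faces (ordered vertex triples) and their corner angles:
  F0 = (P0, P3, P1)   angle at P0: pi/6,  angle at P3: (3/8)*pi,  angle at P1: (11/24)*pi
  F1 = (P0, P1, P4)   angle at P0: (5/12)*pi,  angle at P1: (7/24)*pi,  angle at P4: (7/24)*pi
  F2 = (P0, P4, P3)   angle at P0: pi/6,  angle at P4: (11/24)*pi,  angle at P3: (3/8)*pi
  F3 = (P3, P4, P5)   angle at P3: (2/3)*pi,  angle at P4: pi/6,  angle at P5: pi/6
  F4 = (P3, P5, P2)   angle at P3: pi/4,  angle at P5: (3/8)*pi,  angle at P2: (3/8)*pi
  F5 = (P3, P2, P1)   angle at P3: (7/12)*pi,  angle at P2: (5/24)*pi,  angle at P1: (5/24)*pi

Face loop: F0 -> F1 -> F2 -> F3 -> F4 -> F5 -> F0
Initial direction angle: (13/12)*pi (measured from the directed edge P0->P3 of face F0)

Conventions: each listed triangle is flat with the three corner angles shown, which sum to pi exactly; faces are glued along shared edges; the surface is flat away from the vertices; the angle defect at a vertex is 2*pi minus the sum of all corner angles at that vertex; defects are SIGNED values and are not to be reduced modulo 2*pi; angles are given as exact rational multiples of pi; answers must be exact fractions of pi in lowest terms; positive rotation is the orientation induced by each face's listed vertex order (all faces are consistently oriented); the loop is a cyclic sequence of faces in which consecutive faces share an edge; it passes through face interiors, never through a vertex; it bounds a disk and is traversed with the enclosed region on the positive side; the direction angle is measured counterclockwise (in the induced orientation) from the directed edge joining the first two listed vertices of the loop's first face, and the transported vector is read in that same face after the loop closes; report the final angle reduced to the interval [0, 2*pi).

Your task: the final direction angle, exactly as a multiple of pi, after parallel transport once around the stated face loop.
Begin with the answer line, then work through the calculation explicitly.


Answer: final direction angle = pi/12

enclosed vertex P0: corner angles sum to (3/4)*pi, defect = 2*pi - (3/4)*pi = (5/4)*pi
enclosed vertex P3: corner angles sum to (9/4)*pi, defect = 2*pi - (9/4)*pi = -pi/4
holonomy = initial angle + sum of enclosed defects (mod 2*pi), positive in the induced orientation
final angle = (13/12)*pi + pi = pi/12 (mod 2*pi)


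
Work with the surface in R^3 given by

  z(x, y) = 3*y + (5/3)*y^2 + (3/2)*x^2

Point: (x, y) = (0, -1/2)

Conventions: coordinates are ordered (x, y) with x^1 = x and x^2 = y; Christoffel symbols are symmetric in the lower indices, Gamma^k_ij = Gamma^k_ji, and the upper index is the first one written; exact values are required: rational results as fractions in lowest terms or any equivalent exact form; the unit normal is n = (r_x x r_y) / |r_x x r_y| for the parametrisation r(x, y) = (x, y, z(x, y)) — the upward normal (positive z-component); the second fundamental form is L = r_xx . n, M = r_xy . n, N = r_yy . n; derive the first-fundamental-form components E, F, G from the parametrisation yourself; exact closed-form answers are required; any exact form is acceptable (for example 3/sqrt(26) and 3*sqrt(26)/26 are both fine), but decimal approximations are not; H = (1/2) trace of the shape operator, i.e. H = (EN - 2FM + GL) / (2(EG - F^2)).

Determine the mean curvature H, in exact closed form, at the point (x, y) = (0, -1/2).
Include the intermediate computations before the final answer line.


z_x = 0, z_y = 4/3, z_xx = 3, z_xy = 0, z_yy = 10/3
E = 1, F = 0, G = 25/9; answer radicand W^2 = 25/9
unnormalised second-form numerators: l = 3, m = 0, n = 10/3; L = l/sqrt(25/9), and similarly M = m/sqrt(W^2), N = n/sqrt(W^2)
H = (E*n - 2*F*m + G*l) / (2*(EG - F^2)*sqrt(W^2)); E*n - 2*F*m + G*l = 35/3, EG - F^2 = 25/9, so H = (21/10)/sqrt(25/9)

Answer: H = 63/50


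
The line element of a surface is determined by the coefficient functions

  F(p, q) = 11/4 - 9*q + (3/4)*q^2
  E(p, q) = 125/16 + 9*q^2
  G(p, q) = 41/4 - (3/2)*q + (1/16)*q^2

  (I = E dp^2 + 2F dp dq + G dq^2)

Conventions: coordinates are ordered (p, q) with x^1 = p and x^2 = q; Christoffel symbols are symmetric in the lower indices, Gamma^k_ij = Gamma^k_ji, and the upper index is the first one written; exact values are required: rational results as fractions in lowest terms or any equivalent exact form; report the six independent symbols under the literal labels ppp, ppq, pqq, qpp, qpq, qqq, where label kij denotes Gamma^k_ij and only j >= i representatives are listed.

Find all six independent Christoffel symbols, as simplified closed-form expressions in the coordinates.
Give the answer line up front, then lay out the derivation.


Answer: Gamma_ppp = (1728*q^3 - 20736*q^2 + 6336*q)/(1949*q^2 + 9672*q + 18564), Gamma_ppq = (144*q^3 - 3456*q^2 + 23616*q)/(1949*q^2 + 9672*q + 18564), Gamma_pqq = (12*q^3 - 432*q^2 + 5620*q - 23088)/(1949*q^2 + 9672*q + 18564), Gamma_qpp = (-20736*q^3 - 18000*q)/(1949*q^2 + 9672*q + 18564), Gamma_qpq = (-1728*q^3 + 20736*q^2 - 6336*q)/(1949*q^2 + 9672*q + 18564), Gamma_qqq = (-144*q^3 + 3456*q^2 - 21667*q + 4836)/(1949*q^2 + 9672*q + 18564)

E = 125/16 + 9*q^2; F = 11/4 - 9*q + (3/4)*q^2; G = 41/4 - (3/2)*q + (1/16)*q^2
Gamma^k_ij = (1/2) g^{kl} (d_i g_jl + d_j g_il - d_l g_ij), with g^inv = (1/(EG-F^2)) [[G, -F], [-F, E]]
first partials: E_p = 0, E_q = 18*q, F_p = 0, F_q = -9 + (3/2)*q, G_p = 0, G_q = -3/2 + (1/8)*q
D = EG - F^2 = 4641/64 + (1209/32)*q + (1949/256)*q^2
expanded: Gamma^p_pp = (G E_p - 2F F_p + F E_q)/(2D), Gamma^p_pq = (G E_q - F G_p)/(2D), Gamma^p_qq = (2G F_q - G G_p - F G_q)/(2D), Gamma^q_pp = (2E F_p - E E_q - F E_p)/(2D), Gamma^q_pq = (E G_p - F E_q)/(2D), Gamma^q_qq = (E G_q - 2F F_q + F G_p)/(2D); substitute and cancel common factors


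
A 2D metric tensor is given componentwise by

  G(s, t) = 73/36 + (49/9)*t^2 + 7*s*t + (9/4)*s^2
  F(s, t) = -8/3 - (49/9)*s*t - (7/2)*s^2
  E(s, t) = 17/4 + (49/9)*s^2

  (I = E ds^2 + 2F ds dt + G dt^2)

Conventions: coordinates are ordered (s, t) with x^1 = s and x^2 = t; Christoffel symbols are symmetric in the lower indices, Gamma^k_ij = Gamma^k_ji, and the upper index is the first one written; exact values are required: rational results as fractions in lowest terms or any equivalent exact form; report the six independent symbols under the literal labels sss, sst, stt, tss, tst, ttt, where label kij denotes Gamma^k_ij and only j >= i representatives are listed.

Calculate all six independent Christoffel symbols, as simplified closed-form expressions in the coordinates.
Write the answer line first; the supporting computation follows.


Answer: Gamma_sss = (-15876*s^3 - 24696*s^2*t - 9884*s - 18816*t)/(2509*s^2 + 924*s*t + 29988*t^2 + 1953), Gamma_sst = (10206*s^3 + 31752*s^2*t + 24696*s*t^2 + 7776*s + 12096*t)/(2509*s^2 + 924*s*t + 29988*t^2 + 1953), Gamma_stt = (-6561*s^3 - 30618*s^2*t - 47628*s*t^2 - 8125*s - 24696*t^3 + 9618*t)/(2509*s^2 + 924*s*t + 29988*t^2 + 1953), Gamma_tss = (-24696*s^3 - 19740*s - 29988*t)/(2509*s^2 + 924*s*t + 29988*t^2 + 1953), Gamma_tst = (15876*s^3 + 24696*s^2*t + 12393*s + 19278*t)/(2509*s^2 + 924*s*t + 29988*t^2 + 1953), Gamma_ttt = (-10206*s^3 - 31752*s^2*t - 24696*s*t^2 - 7314*s + 17892*t)/(2509*s^2 + 924*s*t + 29988*t^2 + 1953)

E = 17/4 + (49/9)*s^2; F = -8/3 - (49/9)*s*t - (7/2)*s^2; G = 73/36 + (49/9)*t^2 + 7*s*t + (9/4)*s^2
Gamma^k_ij = (1/2) g^{kl} (d_i g_jl + d_j g_il - d_l g_ij), with g^inv = (1/(EG-F^2)) [[G, -F], [-F, E]]
first partials: E_s = (98/9)*s, E_t = 0, F_s = -(49/9)*t - 7*s, F_t = -(49/9)*s, G_s = 7*t + (9/2)*s, G_t = (98/9)*t + 7*s
D = EG - F^2 = 217/144 + (833/36)*t^2 + (77/108)*s*t + (2509/1296)*s^2
expanded: Gamma^s_ss = (G E_s - 2F F_s + F E_t)/(2D), Gamma^s_st = (G E_t - F G_s)/(2D), Gamma^s_tt = (2G F_t - G G_s - F G_t)/(2D), Gamma^t_ss = (2E F_s - E E_t - F E_s)/(2D), Gamma^t_st = (E G_s - F E_t)/(2D), Gamma^t_tt = (E G_t - 2F F_t + F G_s)/(2D); substitute and cancel common factors


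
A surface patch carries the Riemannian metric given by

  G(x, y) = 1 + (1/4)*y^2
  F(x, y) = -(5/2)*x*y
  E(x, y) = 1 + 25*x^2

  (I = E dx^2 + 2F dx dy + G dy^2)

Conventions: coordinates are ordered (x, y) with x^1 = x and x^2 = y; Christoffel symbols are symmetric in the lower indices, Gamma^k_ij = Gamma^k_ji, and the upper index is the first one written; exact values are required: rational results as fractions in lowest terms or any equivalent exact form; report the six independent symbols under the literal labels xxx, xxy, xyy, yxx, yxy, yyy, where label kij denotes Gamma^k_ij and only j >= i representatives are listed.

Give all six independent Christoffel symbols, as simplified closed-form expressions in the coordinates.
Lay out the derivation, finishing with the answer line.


E = 1 + 25*x^2; F = -(5/2)*x*y; G = 1 + (1/4)*y^2
Gamma^k_ij = (1/2) g^{kl} (d_i g_jl + d_j g_il - d_l g_ij), with g^inv = (1/(EG-F^2)) [[G, -F], [-F, E]]
first partials: E_x = 50*x, E_y = 0, F_x = -(5/2)*y, F_y = -(5/2)*x, G_x = 0, G_y = (1/2)*y
D = EG - F^2 = 1 + (1/4)*y^2 + 25*x^2
expanded: Gamma^x_xx = (G E_x - 2F F_x + F E_y)/(2D), Gamma^x_xy = (G E_y - F G_x)/(2D), Gamma^x_yy = (2G F_y - G G_x - F G_y)/(2D), Gamma^y_xx = (2E F_x - E E_y - F E_x)/(2D), Gamma^y_xy = (E G_x - F E_y)/(2D), Gamma^y_yy = (E G_y - 2F F_y + F G_x)/(2D); substitute and cancel common factors

Answer: Gamma_xxx = 100*x/(100*x^2 + y^2 + 4), Gamma_xxy = 0, Gamma_xyy = -10*x/(100*x^2 + y^2 + 4), Gamma_yxx = -10*y/(100*x^2 + y^2 + 4), Gamma_yxy = 0, Gamma_yyy = y/(100*x^2 + y^2 + 4)


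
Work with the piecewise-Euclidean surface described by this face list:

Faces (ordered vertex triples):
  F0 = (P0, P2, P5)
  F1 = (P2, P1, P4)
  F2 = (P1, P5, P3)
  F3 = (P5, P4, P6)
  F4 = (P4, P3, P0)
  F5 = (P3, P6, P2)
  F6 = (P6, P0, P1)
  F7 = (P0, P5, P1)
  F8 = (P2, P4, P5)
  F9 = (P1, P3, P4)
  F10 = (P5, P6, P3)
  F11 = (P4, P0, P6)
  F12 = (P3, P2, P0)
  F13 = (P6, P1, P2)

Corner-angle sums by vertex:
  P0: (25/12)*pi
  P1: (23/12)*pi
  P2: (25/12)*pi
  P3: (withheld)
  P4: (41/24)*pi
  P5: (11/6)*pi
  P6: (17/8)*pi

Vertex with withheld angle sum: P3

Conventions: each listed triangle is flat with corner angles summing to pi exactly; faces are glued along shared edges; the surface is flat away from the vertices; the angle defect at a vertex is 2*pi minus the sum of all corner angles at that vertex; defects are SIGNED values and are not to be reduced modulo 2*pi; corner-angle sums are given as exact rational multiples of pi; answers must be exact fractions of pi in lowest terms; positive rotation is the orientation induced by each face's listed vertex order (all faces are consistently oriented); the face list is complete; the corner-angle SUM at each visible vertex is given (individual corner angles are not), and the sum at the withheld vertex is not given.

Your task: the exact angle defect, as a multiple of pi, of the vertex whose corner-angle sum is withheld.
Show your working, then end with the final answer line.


V = 7, E = 21, F = 14; chi = V - E + F = 0
Gauss-Bonnet: total defect = 2*pi*chi = 0; visible defects sum to pi/4

Answer: defect(P3) = -pi/4


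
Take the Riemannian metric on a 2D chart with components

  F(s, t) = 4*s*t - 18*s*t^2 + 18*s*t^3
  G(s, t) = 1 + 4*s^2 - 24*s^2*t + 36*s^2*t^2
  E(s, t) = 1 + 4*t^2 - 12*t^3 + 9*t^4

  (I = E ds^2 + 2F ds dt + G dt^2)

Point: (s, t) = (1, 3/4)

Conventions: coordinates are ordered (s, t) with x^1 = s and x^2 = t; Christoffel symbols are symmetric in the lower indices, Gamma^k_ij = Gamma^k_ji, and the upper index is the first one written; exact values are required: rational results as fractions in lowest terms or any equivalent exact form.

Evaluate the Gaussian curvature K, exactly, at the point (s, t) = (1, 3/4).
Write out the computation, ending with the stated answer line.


E = 265/256, F = 15/32, G = 29/4, EG - F^2 = 1865/256 at the point
E_s = 0, E_t = 15/16, F_s = 15/32, F_t = 59/8, G_s = 25/2, G_t = 30
E_tt = 59/4, F_st = 59/8, G_ss = 25/2
Using the Brioschi determinant formula for K from the metric derivatives:
M1 = [[-E_tt/2 + F_st - G_ss/2, E_s/2, F_s - E_t/2], [F_t - G_s/2, E, F], [G_t/2, F, G]] = [[-25/4, 0, 0], [9/8, 265/256, 15/32], [15, 15/32, 29/4]]; det M1 = -46625/1024
M2 = [[0, E_t/2, G_s/2], [E_t/2, E, F], [G_s/2, F, G]] = [[0, 15/32, 25/4], [15/32, 265/256, 15/32], [25/4, 15/32, 29/4]]; det M2 = -40225/1024
det M1 - det M2 = -25/4; K = -25/4 / (1865/256)^2 = -16384/139129

Answer: K = -16384/139129


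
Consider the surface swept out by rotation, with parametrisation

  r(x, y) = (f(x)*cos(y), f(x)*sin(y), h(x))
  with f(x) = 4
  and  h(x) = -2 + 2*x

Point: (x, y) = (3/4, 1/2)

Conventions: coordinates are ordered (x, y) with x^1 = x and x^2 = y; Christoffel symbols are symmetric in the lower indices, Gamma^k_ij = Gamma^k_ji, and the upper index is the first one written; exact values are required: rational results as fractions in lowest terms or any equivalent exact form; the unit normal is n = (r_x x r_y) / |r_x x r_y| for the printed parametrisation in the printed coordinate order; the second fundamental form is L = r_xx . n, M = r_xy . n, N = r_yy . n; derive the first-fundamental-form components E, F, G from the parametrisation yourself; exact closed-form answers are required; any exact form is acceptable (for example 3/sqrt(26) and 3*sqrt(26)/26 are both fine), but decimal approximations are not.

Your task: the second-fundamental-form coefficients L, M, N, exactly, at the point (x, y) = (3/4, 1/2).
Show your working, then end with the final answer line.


f = 4, f' = 0, f'' = 0, h' = 2, h'' = 0
E = 4, F = 0, G = 16; answer radicand W^2 = 4
unnormalised second-form numerators: l = 0, m = 0, n = 8; L = l/sqrt(4), and similarly M = m/sqrt(W^2), N = n/sqrt(W^2)

Answer: L = 0, M = 0, N = 4


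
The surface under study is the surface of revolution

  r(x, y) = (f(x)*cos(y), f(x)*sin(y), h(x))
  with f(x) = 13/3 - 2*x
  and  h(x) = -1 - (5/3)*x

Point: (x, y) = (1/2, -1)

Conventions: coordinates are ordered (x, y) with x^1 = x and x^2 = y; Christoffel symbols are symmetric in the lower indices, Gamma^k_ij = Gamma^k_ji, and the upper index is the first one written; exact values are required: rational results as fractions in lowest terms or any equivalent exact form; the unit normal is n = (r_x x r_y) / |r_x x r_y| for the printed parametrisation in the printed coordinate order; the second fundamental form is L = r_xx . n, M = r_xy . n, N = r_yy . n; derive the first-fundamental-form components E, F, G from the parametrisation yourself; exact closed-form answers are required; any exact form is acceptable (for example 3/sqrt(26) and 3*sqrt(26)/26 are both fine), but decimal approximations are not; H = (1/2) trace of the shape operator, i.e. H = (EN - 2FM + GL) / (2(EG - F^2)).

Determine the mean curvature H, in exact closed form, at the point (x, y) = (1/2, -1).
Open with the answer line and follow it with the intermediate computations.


Answer: H = -3*sqrt(61)/244

f = 10/3, f' = -2, f'' = 0, h' = -5/3, h'' = 0
E = 61/9, F = 0, G = 100/9; answer radicand W^2 = 61/9
unnormalised second-form numerators: l = 0, m = 0, n = -50/9; L = l/sqrt(61/9), and similarly M = m/sqrt(W^2), N = n/sqrt(W^2)
H = (E*n - 2*F*m + G*l) / (2*(EG - F^2)*sqrt(W^2)); E*n - 2*F*m + G*l = -3050/81, EG - F^2 = 6100/81, so H = (-1/4)/sqrt(61/9)


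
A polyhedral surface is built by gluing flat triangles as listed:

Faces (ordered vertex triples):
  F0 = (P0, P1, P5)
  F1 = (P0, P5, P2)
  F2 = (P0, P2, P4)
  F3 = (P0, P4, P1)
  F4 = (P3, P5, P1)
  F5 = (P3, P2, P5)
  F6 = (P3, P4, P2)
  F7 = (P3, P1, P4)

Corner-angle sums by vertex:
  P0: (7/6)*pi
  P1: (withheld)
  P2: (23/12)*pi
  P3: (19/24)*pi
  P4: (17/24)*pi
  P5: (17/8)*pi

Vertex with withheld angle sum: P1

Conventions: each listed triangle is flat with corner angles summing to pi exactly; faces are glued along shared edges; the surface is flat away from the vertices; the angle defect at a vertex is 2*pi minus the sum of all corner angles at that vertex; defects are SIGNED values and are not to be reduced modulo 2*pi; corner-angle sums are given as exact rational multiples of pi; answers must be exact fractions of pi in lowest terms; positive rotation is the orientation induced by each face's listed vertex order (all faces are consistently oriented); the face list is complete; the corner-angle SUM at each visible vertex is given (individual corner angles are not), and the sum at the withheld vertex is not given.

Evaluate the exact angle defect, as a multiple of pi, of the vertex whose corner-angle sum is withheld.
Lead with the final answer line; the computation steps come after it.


Answer: defect(P1) = (17/24)*pi

V = 6, E = 12, F = 8; chi = V - E + F = 2
Gauss-Bonnet: total defect = 2*pi*chi = 4*pi; visible defects sum to (79/24)*pi


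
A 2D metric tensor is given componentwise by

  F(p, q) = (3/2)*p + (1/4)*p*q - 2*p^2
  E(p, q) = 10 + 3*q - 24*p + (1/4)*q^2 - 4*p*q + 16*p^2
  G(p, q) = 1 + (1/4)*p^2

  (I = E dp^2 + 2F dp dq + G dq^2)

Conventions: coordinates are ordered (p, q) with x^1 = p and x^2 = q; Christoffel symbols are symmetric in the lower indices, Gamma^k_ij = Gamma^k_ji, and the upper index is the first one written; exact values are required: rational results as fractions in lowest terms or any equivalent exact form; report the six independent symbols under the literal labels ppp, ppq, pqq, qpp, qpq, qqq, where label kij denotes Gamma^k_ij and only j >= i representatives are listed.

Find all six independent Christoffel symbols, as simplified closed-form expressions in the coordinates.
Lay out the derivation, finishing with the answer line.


E = 10 + 3*q - 24*p + (1/4)*q^2 - 4*p*q + 16*p^2; F = (3/2)*p + (1/4)*p*q - 2*p^2; G = 1 + (1/4)*p^2
Gamma^k_ij = (1/2) g^{kl} (d_i g_jl + d_j g_il - d_l g_ij), with g^inv = (1/(EG-F^2)) [[G, -F], [-F, E]]
first partials: E_p = -24 - 4*q + 32*p, E_q = 3 + (1/2)*q - 4*p, F_p = 3/2 + (1/4)*q - 4*p, F_q = (1/4)*p, G_p = (1/2)*p, G_q = 0
D = EG - F^2 = 10 + 3*q - 24*p + (1/4)*q^2 - 4*p*q + (65/4)*p^2
expanded: Gamma^p_pp = (G E_p - 2F F_p + F E_q)/(2D), Gamma^p_pq = (G E_q - F G_p)/(2D), Gamma^p_qq = (2G F_q - G G_p - F G_q)/(2D), Gamma^q_pp = (2E F_p - E E_q - F E_p)/(2D), Gamma^q_pq = (E G_p - F E_q)/(2D), Gamma^q_qq = (E G_q - 2F F_q + F G_p)/(2D); substitute and cancel common factors

Answer: Gamma_ppp = (64*p - 8*q - 48)/(65*p^2 - 16*p*q - 96*p + q^2 + 12*q + 40), Gamma_ppq = (-8*p + q + 6)/(65*p^2 - 16*p*q - 96*p + q^2 + 12*q + 40), Gamma_pqq = 0, Gamma_qpp = -8*p/(65*p^2 - 16*p*q - 96*p + q^2 + 12*q + 40), Gamma_qpq = p/(65*p^2 - 16*p*q - 96*p + q^2 + 12*q + 40), Gamma_qqq = 0


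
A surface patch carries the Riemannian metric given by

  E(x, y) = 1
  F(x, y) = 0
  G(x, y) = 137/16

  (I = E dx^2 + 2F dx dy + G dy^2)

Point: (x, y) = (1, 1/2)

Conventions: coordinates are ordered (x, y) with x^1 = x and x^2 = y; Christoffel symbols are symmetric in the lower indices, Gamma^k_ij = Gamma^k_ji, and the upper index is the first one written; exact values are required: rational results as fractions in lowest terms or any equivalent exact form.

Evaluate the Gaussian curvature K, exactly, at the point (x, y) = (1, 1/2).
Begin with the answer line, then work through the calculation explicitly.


Answer: K = 0

E = 1, F = 0, G = 137/16, EG - F^2 = 137/16 at the point
E_x = 0, E_y = 0, F_x = 0, F_y = 0, G_x = 0, G_y = 0
E_yy = 0, F_xy = 0, G_xx = 0
The intrinsic route: Brioschi's K = (det M1 - det M2)/(EG - F^2)^2.
M1 = [[-E_yy/2 + F_xy - G_xx/2, E_x/2, F_x - E_y/2], [F_y - G_x/2, E, F], [G_y/2, F, G]] = [[0, 0, 0], [0, 1, 0], [0, 0, 137/16]]; det M1 = 0
M2 = [[0, E_y/2, G_x/2], [E_y/2, E, F], [G_x/2, F, G]] = [[0, 0, 0], [0, 1, 0], [0, 0, 137/16]]; det M2 = 0
det M1 - det M2 = 0; K = 0 / (137/16)^2 = 0
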